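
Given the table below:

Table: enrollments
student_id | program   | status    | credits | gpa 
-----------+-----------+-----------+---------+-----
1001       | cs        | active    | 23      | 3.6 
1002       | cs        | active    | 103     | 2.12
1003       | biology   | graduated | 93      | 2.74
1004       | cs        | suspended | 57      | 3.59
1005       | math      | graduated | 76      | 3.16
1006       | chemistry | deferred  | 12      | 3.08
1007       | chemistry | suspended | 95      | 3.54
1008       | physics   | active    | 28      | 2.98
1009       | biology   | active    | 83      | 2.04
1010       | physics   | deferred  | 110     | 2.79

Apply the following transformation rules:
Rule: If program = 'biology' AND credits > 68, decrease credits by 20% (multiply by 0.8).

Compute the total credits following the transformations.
644.8

Step 1: Find records where program = 'biology' AND credits > 68
Step 2: 2 records match, summing to 176
Step 3: After multiplier: 176 × 0.8 = 140.8
Step 4: Unaffected records sum: 504
Step 5: Final sum = 140.8 + 504 = 644.8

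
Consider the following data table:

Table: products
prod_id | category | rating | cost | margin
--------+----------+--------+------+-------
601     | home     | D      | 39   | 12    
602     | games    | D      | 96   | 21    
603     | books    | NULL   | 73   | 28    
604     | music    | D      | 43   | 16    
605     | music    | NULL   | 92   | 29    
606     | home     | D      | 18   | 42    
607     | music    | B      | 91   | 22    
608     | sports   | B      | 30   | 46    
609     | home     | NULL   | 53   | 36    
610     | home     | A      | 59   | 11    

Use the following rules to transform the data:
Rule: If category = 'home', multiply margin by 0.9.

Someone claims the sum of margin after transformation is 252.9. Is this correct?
Yes, the result is correct.

Step 1: Calculate the correct sum after transformation
Step 2: Apply multiplier 0.9 to records where category = 'home'
Step 3: Correct result = 252.9
Step 4: Claimed result = 252.9
Step 5: 252.9 = 252.9 ✓
Conclusion: The claimed result is correct.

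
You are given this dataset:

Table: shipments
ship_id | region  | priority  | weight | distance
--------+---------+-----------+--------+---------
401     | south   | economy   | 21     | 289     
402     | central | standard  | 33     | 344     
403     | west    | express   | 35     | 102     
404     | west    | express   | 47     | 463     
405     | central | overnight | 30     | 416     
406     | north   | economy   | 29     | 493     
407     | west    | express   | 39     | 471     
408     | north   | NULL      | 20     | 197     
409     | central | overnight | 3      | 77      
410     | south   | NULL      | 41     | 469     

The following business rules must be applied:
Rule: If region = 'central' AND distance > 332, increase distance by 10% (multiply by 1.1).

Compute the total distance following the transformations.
3397.0

Step 1: Find records where region = 'central' AND distance > 332
Step 2: 2 records match, summing to 760
Step 3: After multiplier: 760 × 1.1 = 836.0
Step 4: Unaffected records sum: 2561
Step 5: Final sum = 836.0 + 2561 = 3397.0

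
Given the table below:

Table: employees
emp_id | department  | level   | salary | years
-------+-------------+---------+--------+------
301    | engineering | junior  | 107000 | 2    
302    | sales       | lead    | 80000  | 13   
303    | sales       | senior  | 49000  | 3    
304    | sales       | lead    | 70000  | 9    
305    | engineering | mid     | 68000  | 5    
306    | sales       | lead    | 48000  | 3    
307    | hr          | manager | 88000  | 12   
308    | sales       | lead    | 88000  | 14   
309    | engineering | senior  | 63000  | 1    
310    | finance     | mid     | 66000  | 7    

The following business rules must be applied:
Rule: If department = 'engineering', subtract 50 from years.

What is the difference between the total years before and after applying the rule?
150

Step 1: Original sum of years = 69
Step 2: 3 records have department = 'engineering'
Step 3: Each affected record changes by -50
Step 4: Total change = 3 × -50 = -150
Step 5: New sum = 69 + -150 = -81
Step 6: Difference = |-81 - 69| = 150
        (Sum decreased by 150)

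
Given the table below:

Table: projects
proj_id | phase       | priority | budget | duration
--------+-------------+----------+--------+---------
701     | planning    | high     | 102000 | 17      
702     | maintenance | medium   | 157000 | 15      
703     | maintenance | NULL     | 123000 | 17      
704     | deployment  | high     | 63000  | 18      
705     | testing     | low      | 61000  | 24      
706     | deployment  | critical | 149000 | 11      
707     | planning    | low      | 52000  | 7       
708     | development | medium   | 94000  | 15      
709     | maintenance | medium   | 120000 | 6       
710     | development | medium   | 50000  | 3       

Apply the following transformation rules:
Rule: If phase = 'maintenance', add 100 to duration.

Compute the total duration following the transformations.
433

Step 1: Count records where phase = 'maintenance': 3
Step 2: Total bonus added: 3 × 100 = 300
Step 3: Original sum of duration: 133
Step 4: Final sum = 133 + 300 = 433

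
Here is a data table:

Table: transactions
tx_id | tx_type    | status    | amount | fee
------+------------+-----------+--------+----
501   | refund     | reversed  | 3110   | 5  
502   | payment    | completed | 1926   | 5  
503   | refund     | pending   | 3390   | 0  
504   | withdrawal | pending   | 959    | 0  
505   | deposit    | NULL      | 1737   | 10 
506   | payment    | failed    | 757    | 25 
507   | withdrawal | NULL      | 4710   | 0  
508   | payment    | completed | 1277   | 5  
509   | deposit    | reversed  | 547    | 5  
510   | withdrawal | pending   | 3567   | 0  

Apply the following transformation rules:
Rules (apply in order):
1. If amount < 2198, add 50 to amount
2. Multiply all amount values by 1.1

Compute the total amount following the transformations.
24508.0

Step 1: Apply Rule 1 - Add 50 to records with amount < 2198
  - 6 records affected: 7203 + (6 × 50) = 7503
  - Unaffected records: 14777
  - Sum after Rule 1: 22280
Step 2: Apply Rule 2 - Multiply all by 1.1
  - 22280 × 1.1 = 24508.0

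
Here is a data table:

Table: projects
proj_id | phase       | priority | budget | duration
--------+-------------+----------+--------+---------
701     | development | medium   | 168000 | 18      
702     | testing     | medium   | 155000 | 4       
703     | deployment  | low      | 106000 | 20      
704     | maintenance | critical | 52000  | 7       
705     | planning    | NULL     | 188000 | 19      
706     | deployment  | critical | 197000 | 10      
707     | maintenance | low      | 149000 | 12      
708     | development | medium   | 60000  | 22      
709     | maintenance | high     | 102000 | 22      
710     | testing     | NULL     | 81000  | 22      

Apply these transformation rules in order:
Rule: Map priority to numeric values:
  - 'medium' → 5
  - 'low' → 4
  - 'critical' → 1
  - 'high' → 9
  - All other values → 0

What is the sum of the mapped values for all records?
34

Step 1: Apply mapping to each record
Step 2: Count by status:
  'medium': 3 records × 5 = 15
  'low': 2 records × 4 = 8
  'critical': 2 records × 1 = 2
  'high': 1 records × 9 = 9
Step 3: Sum all mapped values = 34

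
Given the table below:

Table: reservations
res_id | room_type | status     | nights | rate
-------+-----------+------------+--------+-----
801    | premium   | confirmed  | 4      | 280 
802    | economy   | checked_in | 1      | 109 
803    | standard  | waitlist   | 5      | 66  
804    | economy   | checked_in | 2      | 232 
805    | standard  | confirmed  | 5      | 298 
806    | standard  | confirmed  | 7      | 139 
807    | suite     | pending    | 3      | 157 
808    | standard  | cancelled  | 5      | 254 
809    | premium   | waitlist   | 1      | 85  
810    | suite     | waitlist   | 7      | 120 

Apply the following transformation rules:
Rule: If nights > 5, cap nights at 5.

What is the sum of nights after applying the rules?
36

Step 1: 2 records have nights > 5
Step 2: These records originally summed to 14
Step 3: After capping: 2 × 5 = 10
Step 4: Unaffected records sum: 26
Step 5: Final sum = 10 + 26 = 36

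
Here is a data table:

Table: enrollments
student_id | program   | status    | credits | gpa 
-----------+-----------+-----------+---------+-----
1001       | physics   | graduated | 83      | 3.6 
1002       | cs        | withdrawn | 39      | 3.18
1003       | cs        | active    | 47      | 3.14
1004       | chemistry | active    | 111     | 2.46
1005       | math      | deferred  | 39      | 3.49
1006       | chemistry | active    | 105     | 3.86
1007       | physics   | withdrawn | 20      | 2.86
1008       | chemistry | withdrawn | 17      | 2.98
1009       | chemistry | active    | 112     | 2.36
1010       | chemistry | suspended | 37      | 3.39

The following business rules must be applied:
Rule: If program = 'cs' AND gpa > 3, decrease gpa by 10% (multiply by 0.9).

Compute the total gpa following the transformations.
30.69

Step 1: Find records where program = 'cs' AND gpa > 3
Step 2: 2 records match, summing to 6.32
Step 3: After multiplier: 6.32 × 0.9 = 5.69
Step 4: Unaffected records sum: 25.0
Step 5: Final sum = 5.69 + 25.0 = 30.69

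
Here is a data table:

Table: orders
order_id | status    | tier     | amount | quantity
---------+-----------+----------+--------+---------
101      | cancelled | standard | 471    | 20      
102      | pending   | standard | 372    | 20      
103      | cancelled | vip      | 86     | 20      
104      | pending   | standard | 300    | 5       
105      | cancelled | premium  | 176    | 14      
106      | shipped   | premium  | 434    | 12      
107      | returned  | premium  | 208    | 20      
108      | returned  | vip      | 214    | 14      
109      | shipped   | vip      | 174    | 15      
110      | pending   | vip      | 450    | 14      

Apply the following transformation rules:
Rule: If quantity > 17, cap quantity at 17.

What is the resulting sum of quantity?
142

Step 1: 4 records have quantity > 17
Step 2: These records originally summed to 80
Step 3: After capping: 4 × 17 = 68
Step 4: Unaffected records sum: 74
Step 5: Final sum = 68 + 74 = 142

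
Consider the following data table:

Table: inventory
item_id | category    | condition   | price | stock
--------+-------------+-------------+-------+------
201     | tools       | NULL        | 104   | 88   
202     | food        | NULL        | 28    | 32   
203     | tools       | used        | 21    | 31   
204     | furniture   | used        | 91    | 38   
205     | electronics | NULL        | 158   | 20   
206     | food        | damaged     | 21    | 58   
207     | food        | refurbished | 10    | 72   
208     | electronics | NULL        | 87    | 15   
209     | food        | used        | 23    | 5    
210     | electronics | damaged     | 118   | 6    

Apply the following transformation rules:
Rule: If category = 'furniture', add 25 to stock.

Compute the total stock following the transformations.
390

Step 1: Count records where category = 'furniture': 1
Step 2: Total bonus added: 1 × 25 = 25
Step 3: Original sum of stock: 365
Step 4: Final sum = 365 + 25 = 390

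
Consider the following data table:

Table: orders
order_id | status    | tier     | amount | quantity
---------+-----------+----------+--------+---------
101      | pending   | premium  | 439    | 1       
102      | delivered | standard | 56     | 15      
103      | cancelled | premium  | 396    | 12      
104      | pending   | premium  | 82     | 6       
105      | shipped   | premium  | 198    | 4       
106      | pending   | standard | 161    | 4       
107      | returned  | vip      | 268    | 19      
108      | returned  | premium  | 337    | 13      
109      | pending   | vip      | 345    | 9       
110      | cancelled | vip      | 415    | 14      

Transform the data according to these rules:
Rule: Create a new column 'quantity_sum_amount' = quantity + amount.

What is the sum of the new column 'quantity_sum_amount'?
2794

Step 1: For each record, compute quantity + amount
Example calculations:
  1 + 439 = 440
  15 + 56 = 71
  12 + 396 = 408
  ...
Step 2: Sum all derived values
Step 3: Total = 2794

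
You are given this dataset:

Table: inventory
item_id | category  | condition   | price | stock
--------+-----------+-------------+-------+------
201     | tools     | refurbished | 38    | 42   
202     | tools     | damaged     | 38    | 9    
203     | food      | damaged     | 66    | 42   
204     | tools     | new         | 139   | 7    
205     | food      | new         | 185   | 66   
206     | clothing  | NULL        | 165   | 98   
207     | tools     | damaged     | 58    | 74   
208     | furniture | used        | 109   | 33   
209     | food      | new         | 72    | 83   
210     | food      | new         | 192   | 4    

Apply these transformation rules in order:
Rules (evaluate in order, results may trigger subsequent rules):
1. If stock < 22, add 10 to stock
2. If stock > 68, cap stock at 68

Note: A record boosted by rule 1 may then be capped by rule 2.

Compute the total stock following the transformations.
437

Step 1: Apply rule 1 to records with stock < 22
  - 3 records get bonus of 10
  - Of these, 0 records then exceed 68 and get capped
Step 2: Apply rule 2 to records with stock > 68
  - 3 records (original) are capped
Step 3: Calculate final sum = 437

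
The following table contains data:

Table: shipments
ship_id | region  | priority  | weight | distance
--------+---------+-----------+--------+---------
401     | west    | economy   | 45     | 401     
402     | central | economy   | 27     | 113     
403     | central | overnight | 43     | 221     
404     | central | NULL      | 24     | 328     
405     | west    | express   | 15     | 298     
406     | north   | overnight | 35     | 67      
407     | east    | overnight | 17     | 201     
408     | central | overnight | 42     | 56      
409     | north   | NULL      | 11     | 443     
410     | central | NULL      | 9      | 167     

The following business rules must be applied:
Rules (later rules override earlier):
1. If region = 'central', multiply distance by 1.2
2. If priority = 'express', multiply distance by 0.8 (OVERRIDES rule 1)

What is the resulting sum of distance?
2412.4

Step 1: Rule 2 takes priority for records with priority = 'express'
  - 1 records: 298 × 0.8 = 238.4
Step 2: Rule 1 applies to remaining records with region = 'central'
  - 5 records: 885 × 1.2 = 1062.0
Step 3: Other records unchanged: 1112
Step 4: Final sum = 238.4 + 1062.0 + 1112 = 2412.4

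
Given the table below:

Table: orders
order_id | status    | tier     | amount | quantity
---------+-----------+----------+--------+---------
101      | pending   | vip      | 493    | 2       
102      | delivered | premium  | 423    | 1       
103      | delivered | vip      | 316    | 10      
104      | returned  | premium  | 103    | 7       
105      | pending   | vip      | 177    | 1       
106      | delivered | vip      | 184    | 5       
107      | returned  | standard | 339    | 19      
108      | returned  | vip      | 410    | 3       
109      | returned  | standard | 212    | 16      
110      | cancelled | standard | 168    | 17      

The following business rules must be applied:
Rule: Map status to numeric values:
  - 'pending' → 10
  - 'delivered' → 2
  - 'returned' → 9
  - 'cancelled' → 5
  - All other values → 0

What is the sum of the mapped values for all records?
67

Step 1: Apply mapping to each record
Step 2: Count by status:
  'pending': 2 records × 10 = 20
  'delivered': 3 records × 2 = 6
  'returned': 4 records × 9 = 36
  'cancelled': 1 records × 5 = 5
Step 3: Sum all mapped values = 67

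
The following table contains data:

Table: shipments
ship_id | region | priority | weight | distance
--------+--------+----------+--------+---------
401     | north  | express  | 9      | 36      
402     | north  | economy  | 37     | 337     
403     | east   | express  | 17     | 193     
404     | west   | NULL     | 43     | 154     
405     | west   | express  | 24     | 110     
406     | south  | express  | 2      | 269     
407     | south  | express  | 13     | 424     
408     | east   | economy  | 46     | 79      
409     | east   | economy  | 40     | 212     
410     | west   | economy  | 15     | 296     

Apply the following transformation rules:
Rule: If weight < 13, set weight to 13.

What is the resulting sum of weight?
261

Step 1: 2 records have weight < 13
Step 2: These records originally summed to 11
Step 3: After setting to minimum: 2 × 13 = 26
Step 4: Unaffected records sum: 235
Step 5: Final sum = 26 + 235 = 261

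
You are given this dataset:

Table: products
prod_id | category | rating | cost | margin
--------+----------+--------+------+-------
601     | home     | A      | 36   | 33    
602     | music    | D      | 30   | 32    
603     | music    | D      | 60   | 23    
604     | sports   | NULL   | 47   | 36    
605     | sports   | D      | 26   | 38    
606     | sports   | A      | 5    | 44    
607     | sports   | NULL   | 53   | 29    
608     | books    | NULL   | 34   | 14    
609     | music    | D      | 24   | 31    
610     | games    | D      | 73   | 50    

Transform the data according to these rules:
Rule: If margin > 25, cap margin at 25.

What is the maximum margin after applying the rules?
25

Step 1: Original maximum margin = 50
Step 2: Apply cap at 25
Step 3: 8 records had margin > 25 and were capped
Step 4: Maximum after transformation = 25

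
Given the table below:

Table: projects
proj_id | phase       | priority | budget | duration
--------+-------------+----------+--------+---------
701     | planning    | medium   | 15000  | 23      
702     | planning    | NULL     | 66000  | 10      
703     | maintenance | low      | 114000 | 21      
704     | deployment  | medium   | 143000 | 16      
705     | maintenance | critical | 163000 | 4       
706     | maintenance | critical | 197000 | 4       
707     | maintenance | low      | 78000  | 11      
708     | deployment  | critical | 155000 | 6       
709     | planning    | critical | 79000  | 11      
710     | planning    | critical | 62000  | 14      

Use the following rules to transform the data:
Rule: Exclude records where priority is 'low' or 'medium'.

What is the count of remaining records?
6

Step 1: Count records to exclude
  - 2 (low) + 2 (medium) = 4 records
Step 2: Total records: 10
Step 3: Remaining = 10 - 4 = 6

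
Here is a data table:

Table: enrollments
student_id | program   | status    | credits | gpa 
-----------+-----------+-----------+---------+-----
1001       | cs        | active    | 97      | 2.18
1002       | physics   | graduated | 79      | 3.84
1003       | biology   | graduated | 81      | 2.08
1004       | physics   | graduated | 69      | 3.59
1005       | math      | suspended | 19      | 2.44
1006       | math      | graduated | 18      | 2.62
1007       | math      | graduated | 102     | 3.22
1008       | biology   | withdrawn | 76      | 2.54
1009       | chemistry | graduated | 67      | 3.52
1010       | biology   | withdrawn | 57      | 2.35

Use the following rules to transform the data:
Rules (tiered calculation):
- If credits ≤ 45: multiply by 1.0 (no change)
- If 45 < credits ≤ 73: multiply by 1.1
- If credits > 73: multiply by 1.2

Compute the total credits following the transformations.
771.3

Step 1: Tier 1 (credits ≤ 45): 2 records, sum = 37 × 1.0 = 37.0
Step 2: Tier 2 (45 < credits ≤ 73): 3 records, sum = 193 × 1.1 = 212.3
Step 3: Tier 3 (credits > 73): 5 records, sum = 435 × 1.2 = 522.0
Step 4: Final sum = 37.0 + 212.3 + 522.0 = 771.3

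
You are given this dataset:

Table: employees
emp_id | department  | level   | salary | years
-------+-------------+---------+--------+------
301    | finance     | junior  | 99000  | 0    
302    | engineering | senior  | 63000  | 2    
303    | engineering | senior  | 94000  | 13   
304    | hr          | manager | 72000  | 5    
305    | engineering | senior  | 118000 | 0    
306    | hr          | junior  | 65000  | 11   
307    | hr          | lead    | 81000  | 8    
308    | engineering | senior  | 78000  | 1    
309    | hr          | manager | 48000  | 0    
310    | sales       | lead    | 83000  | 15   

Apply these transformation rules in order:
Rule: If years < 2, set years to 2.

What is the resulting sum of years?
62

Step 1: 4 records have years < 2
Step 2: These records originally summed to 1
Step 3: After setting to minimum: 4 × 2 = 8
Step 4: Unaffected records sum: 54
Step 5: Final sum = 8 + 54 = 62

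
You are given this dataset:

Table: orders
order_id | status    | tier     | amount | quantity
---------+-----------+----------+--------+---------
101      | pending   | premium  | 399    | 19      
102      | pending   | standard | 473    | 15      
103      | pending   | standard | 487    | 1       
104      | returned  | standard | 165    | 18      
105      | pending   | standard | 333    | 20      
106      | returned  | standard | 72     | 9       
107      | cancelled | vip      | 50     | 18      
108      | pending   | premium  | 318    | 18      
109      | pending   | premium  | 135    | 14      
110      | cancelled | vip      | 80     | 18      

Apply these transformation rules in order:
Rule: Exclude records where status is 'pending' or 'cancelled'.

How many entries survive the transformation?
2

Step 1: Count records to exclude
  - 6 (pending) + 2 (cancelled) = 8 records
Step 2: Total records: 10
Step 3: Remaining = 10 - 8 = 2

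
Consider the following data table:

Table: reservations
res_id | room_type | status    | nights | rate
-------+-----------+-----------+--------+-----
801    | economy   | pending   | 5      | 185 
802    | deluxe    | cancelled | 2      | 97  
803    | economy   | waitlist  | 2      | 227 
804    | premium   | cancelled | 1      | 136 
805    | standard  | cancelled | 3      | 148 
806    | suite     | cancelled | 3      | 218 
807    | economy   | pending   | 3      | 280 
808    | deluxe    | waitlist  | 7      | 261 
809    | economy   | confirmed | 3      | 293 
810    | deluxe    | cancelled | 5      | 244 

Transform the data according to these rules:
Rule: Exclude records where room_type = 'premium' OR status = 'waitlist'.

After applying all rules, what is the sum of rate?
1465

Step 1: Find records where room_type = 'premium' OR status = 'waitlist'
Step 2: 3 records match, summing to 624
Step 3: Original sum: 2089
Step 4: Remaining sum = 2089 - 624 = 1465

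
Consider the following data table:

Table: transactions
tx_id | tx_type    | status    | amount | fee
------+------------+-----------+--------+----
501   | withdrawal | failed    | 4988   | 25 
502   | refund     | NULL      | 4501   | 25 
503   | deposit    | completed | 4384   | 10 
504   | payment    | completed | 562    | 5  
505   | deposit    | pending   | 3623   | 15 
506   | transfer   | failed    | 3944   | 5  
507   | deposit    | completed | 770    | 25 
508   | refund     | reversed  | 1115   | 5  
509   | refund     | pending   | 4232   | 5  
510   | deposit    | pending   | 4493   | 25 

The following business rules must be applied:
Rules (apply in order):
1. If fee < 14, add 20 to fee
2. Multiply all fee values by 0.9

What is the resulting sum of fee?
220.5

Step 1: Apply Rule 1 - Add 20 to records with fee < 14
  - 5 records affected: 30 + (5 × 20) = 130
  - Unaffected records: 115
  - Sum after Rule 1: 245
Step 2: Apply Rule 2 - Multiply all by 0.9
  - 245 × 0.9 = 220.5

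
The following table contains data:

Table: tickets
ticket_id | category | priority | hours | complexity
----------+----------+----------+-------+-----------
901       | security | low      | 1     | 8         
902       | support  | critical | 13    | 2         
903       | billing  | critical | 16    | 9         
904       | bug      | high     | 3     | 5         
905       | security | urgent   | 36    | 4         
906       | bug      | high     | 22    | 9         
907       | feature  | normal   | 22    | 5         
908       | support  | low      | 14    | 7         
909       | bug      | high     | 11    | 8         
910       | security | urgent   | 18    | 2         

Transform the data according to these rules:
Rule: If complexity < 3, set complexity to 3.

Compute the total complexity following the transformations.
61

Step 1: 2 records have complexity < 3
Step 2: These records originally summed to 4
Step 3: After setting to minimum: 2 × 3 = 6
Step 4: Unaffected records sum: 55
Step 5: Final sum = 6 + 55 = 61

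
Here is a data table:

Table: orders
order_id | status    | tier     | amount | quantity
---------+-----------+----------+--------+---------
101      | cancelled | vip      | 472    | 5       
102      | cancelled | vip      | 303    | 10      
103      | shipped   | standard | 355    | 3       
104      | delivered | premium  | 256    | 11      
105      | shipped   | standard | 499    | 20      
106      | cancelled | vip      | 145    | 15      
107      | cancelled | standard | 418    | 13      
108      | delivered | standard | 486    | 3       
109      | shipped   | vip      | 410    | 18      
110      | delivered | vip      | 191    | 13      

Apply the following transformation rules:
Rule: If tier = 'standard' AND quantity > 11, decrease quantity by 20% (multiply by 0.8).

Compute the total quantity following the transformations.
104.4

Step 1: Find records where tier = 'standard' AND quantity > 11
Step 2: 2 records match, summing to 33
Step 3: After multiplier: 33 × 0.8 = 26.4
Step 4: Unaffected records sum: 78
Step 5: Final sum = 26.4 + 78 = 104.4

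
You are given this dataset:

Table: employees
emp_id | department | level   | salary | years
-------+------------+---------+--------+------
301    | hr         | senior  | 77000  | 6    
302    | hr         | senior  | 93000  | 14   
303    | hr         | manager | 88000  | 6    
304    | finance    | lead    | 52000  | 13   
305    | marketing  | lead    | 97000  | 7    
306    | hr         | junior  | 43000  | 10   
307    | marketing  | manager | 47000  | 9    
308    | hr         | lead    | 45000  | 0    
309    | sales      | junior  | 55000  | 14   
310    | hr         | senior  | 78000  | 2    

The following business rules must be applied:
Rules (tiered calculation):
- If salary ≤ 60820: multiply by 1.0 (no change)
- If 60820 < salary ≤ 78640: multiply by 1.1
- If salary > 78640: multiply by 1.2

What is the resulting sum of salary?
746100.0

Step 1: Tier 1 (salary ≤ 60820): 5 records, sum = 242000 × 1.0 = 242000.0
Step 2: Tier 2 (60820 < salary ≤ 78640): 2 records, sum = 155000 × 1.1 = 170500.0
Step 3: Tier 3 (salary > 78640): 3 records, sum = 278000 × 1.2 = 333600.0
Step 4: Final sum = 242000.0 + 170500.0 + 333600.0 = 746100.0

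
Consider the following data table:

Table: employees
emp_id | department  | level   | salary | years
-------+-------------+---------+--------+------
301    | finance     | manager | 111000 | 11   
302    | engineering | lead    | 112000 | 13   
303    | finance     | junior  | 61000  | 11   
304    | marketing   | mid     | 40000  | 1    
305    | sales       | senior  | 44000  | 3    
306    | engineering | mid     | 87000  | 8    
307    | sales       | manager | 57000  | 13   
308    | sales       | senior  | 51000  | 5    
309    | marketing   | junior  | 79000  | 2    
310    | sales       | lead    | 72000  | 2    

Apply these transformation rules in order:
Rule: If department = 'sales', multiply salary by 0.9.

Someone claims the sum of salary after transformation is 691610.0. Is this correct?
No, the correct result is 691600.0.

Step 1: Calculate the correct sum after transformation
Step 2: Apply multiplier 0.9 to records where department = 'sales'
Step 3: Correct result = 691600.0
Step 4: Claimed result = 691610.0
Step 5: 691600.0 ≠ 691610.0
Conclusion: The claimed result is incorrect. The correct answer is 691600.0.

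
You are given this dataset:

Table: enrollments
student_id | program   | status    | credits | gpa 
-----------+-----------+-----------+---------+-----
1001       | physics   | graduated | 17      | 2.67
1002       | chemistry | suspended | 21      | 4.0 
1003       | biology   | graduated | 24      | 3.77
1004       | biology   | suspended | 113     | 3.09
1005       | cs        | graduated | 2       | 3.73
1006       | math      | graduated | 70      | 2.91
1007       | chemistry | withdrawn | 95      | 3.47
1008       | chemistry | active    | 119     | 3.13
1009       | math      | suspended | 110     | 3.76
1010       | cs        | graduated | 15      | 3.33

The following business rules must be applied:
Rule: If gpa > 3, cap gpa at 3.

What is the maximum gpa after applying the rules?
3

Step 1: Original maximum gpa = 4.0
Step 2: Apply cap at 3
Step 3: 8 records had gpa > 3 and were capped
Step 4: Maximum after transformation = 3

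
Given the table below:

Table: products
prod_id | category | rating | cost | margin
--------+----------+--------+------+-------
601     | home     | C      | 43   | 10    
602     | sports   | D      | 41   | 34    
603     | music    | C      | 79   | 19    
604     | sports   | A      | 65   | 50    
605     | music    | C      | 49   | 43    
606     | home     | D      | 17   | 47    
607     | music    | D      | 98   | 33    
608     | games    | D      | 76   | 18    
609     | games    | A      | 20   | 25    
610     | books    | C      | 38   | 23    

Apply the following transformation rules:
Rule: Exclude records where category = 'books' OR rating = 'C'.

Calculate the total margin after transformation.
207

Step 1: Find records where category = 'books' OR rating = 'C'
Step 2: 4 records match, summing to 95
Step 3: Original sum: 302
Step 4: Remaining sum = 302 - 95 = 207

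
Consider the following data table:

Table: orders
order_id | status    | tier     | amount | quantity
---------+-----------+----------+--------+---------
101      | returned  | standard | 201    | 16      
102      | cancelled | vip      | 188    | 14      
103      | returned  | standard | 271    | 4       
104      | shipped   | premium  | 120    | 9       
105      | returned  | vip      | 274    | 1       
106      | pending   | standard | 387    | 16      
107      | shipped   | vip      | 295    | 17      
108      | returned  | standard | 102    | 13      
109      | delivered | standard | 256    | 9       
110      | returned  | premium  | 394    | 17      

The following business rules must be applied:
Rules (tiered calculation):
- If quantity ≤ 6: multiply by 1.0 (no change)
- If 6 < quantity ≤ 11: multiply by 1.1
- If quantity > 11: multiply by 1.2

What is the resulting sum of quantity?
136.4

Step 1: Tier 1 (quantity ≤ 6): 2 records, sum = 5 × 1.0 = 5.0
Step 2: Tier 2 (6 < quantity ≤ 11): 2 records, sum = 18 × 1.1 = 19.8
Step 3: Tier 3 (quantity > 11): 6 records, sum = 93 × 1.2 = 111.6
Step 4: Final sum = 5.0 + 19.8 + 111.6 = 136.4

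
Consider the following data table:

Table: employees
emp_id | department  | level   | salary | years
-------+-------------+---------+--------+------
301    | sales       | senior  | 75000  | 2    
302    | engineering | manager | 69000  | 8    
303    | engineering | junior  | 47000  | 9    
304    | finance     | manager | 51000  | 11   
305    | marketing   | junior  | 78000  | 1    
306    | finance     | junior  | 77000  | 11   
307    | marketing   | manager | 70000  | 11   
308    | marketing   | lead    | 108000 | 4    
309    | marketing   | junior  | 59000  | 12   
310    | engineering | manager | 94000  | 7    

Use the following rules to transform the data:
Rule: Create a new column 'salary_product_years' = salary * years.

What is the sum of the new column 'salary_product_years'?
5179000

Step 1: For each record, compute salary * years
Example calculations:
  75000 * 2 = 150000
  69000 * 8 = 552000
  47000 * 9 = 423000
  ...
Step 2: Sum all derived values
Step 3: Total = 5179000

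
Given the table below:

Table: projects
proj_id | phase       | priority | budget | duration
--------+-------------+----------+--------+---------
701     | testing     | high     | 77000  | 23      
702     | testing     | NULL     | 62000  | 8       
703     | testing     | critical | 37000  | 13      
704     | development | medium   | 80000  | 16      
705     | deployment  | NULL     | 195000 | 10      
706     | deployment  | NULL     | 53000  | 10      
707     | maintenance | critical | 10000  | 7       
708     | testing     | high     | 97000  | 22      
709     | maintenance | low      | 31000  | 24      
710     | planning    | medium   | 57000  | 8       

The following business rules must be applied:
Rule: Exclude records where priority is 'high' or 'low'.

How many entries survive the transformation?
7

Step 1: Count records to exclude
  - 2 (high) + 1 (low) = 3 records
Step 2: Total records: 10
Step 3: Remaining = 10 - 3 = 7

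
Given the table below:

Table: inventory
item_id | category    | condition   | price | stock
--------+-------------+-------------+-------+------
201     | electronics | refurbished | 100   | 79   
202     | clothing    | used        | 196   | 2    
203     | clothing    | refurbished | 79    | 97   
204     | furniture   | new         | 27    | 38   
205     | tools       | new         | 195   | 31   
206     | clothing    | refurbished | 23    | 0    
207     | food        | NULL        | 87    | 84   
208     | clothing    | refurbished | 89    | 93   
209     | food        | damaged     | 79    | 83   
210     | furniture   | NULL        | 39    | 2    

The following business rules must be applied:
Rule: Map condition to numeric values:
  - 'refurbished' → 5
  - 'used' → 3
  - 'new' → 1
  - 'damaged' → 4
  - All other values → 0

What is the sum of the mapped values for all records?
29

Step 1: Apply mapping to each record
Step 2: Count by status:
  'refurbished': 4 records × 5 = 20
  'used': 1 records × 3 = 3
  'new': 2 records × 1 = 2
  'damaged': 1 records × 4 = 4
Step 3: Sum all mapped values = 29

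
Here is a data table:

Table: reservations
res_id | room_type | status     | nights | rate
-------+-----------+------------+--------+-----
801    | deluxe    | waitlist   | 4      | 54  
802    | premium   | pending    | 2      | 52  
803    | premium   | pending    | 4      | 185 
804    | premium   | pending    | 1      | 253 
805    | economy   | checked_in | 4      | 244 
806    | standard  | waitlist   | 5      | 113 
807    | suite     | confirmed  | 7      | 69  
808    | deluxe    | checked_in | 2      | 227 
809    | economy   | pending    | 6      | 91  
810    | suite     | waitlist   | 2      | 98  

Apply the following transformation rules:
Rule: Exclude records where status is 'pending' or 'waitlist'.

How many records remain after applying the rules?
3

Step 1: Count records to exclude
  - 4 (pending) + 3 (waitlist) = 7 records
Step 2: Total records: 10
Step 3: Remaining = 10 - 7 = 3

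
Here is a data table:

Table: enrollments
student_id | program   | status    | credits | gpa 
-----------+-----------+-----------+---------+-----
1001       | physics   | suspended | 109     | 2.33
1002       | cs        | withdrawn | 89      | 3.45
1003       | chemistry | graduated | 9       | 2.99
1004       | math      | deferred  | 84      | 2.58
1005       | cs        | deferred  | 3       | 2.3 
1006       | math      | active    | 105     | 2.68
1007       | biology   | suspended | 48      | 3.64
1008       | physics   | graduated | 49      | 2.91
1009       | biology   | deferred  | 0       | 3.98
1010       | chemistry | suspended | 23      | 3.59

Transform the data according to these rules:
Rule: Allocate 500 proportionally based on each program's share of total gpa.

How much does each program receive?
biology: 125.12, chemistry: 108.05, cs: 94.42, math: 86.37, physics: 86.04

Step 1: Calculate total gpa = 30.45
Step 2: Calculate each program's proportion:
  biology: 7.62/30.45 = 25.02% → 125.12
  chemistry: 6.58/30.45 = 21.61% → 108.05
  cs: 5.75/30.45 = 18.88% → 94.42
  math: 5.26/30.45 = 17.27% → 86.37
  physics: 5.24/30.45 = 17.21% → 86.04
Step 3: Verify: sum of allocations ≈ 500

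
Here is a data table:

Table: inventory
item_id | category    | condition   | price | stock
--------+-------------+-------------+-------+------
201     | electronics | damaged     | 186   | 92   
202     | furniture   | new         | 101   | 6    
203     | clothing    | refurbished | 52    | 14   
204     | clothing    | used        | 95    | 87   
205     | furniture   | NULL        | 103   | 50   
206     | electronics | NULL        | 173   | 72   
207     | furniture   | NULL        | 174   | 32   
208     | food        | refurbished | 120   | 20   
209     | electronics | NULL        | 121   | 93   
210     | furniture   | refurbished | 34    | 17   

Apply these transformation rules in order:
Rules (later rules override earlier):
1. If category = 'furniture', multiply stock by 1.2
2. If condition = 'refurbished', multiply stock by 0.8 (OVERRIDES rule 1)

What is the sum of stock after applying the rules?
490.4

Step 1: Rule 2 takes priority for records with condition = 'refurbished'
  - 3 records: 51 × 0.8 = 40.8
Step 2: Rule 1 applies to remaining records with category = 'furniture'
  - 3 records: 88 × 1.2 = 105.6
Step 3: Other records unchanged: 344
Step 4: Final sum = 40.8 + 105.6 + 344 = 490.4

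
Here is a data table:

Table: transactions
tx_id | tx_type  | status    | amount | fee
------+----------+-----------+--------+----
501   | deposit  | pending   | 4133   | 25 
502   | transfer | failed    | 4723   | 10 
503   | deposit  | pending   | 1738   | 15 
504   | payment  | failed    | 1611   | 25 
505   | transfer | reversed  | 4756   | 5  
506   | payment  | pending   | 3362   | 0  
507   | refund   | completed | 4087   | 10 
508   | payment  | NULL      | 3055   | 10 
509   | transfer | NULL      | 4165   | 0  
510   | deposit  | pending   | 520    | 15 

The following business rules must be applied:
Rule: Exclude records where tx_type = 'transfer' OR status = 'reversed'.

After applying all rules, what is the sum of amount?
18506

Step 1: Find records where tx_type = 'transfer' OR status = 'reversed'
Step 2: 3 records match, summing to 13644
Step 3: Original sum: 32150
Step 4: Remaining sum = 32150 - 13644 = 18506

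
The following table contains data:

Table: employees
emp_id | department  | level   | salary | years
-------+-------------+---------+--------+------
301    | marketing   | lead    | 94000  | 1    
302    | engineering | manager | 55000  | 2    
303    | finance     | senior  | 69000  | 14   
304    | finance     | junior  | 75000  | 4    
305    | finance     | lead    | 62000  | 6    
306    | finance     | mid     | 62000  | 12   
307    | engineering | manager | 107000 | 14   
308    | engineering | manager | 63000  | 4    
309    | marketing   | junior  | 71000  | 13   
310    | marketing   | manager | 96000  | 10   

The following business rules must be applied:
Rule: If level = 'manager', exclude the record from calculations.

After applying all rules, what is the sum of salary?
433000

Step 1: Identify records where level = 'manager'
Step 2: The excluded records sum to 321000
Step 3: Original total salary = 754000
Step 4: Remaining total = 754000 - 321000 = 433000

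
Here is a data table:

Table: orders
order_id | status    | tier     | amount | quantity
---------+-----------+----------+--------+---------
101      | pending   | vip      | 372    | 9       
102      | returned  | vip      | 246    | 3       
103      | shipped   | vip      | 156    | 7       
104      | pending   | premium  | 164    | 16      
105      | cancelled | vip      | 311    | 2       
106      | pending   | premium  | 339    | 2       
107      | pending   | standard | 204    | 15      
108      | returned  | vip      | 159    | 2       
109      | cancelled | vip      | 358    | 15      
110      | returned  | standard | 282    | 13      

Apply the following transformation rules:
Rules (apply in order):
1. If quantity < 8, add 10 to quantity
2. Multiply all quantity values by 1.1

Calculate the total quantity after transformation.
147.4

Step 1: Apply Rule 1 - Add 10 to records with quantity < 8
  - 5 records affected: 16 + (5 × 10) = 66
  - Unaffected records: 68
  - Sum after Rule 1: 134
Step 2: Apply Rule 2 - Multiply all by 1.1
  - 134 × 1.1 = 147.4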